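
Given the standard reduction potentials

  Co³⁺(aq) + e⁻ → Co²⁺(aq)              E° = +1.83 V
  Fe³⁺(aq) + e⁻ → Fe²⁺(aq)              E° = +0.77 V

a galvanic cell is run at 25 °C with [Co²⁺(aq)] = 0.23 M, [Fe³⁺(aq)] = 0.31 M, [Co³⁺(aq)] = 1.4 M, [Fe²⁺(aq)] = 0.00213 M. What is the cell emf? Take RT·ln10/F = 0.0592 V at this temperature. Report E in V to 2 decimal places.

+0.98 V

Since E°(Co³⁺/Co²⁺) > E°(Fe³⁺/Fe²⁺), Co³⁺/Co²⁺ serves as the cathode.
E°cell = E°cat − E°an = +1.83 − (+0.77) = +1.06 V; n = 1.
Balancing gives Co³⁺(aq) + Fe²⁺(aq) → Co²⁺(aq) + Fe³⁺(aq); hence Q = ([Co²⁺(aq)]·[Fe³⁺(aq)]) / ([Co³⁺(aq)]·[Fe²⁺(aq)]) = 23.9 (log Q = 1.379).
Applying E = E° − (RT ln10/nF)·log Q gives +1.06 − (0.0592/1)(1.379) = +0.98 V.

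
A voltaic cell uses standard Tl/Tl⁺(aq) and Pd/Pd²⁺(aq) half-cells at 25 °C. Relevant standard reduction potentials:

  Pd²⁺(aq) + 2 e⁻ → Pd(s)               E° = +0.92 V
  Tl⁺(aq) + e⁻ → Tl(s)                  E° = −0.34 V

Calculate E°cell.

Of the two couples in this cell, the one with the more positive reduction potential is reduced at the cathode: here that is Pd²⁺/Pd (+0.92 V); Tl⁺/Tl (−0.34 V) is the anode.
E°cell = E°(cathode) − E°(anode) = +0.92 − (−0.34) = +1.26 V.

+1.26 V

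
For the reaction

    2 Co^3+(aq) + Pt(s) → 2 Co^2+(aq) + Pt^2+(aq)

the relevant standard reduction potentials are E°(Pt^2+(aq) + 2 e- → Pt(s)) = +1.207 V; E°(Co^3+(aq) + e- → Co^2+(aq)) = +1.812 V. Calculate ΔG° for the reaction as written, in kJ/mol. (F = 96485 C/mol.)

In the reaction as written Co^3+(aq) is reduced, so the Co³⁺/Co²⁺ couple is the cathode and Pt²⁺/Pt is the anode.
E°cell = +1.812 − (+1.207) = +0.605 V; balancing electrons gives n = 2.
ΔG° = −nFE°cell = −(2)(96485)(+0.605) J/mol = −117 kJ/mol.

−117 kJ/mol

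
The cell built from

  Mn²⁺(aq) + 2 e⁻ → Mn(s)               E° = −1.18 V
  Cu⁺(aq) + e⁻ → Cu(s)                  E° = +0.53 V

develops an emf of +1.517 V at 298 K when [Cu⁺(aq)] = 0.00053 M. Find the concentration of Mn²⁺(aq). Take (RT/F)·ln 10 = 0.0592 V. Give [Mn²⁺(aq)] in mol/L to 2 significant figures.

0.93 M

With Cu⁺/Cu at the cathode and Mn²⁺/Mn at the anode, E°cell = +0.53 − (−1.18) = +1.71 V (n = 2).
Rearranging E = E° − (0.0592/n)·log Q gives log Q = 2(+1.71 − (+1.517))/0.0592 = 6.520.
For 2 Cu⁺(aq) + Mn(s) → 2 Cu(s) + Mn²⁺(aq), the reaction quotient is Q = [Mn²⁺(aq)] / [Cu⁺(aq)]^2.
Solving for the unknown gives log [Mn²⁺(aq)] = −0.031, so [Mn²⁺(aq)] ≈ 0.93 M.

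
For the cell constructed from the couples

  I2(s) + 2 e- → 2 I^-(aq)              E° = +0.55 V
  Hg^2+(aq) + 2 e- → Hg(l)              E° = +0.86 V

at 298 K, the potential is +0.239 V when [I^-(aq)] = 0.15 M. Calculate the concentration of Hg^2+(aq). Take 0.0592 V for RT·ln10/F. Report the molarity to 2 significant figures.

Hg²⁺/Hg is the cathode (higher E°); E°cell = +0.86 − (+0.55) = +0.31 V with n = 2.
Since E = E° − (0.0592/n)·log Q, log Q = n(E° − E)/0.0592 = 2.399.
Balancing electrons gives Hg^2+(aq) + 2 I^-(aq) → Hg(l) + I2(s); thus Q = 1 / ([Hg^2+(aq)]·[I^-(aq)]^2).
Substituting the known concentrations and solving, log [Hg^2+(aq)] = −0.751 and [Hg^2+(aq)] = 0.18 M.

0.18 M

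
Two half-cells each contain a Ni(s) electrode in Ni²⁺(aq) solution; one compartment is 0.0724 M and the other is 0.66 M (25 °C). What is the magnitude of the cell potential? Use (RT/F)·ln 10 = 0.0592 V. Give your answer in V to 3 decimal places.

0.028 V

For a concentration cell E°cell = 0, since both electrodes use the same couple.
The compartment with the higher Ni²⁺(aq) concentration (0.66 M) acts as the cathode; ions are reduced there and produced at the dilute (0.0724 M) anode.
With n = 2, Ecell = −(0.0592/2)·log([dilute]/[conc]) = −(0.0592/2)·log(0.0724/0.66) = +0.028 V.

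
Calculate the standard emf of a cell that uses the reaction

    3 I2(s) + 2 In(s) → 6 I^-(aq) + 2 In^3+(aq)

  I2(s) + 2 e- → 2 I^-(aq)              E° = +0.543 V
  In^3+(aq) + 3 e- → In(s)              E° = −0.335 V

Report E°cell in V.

In the reaction as written, I2(s) is reduced (cathode) and In^3+(aq) is produced by oxidation at the anode.
E°cell = E°(cathode) − E°(anode) = +0.543 − (−0.335) = +0.878 V.
The positive value indicates the reaction is spontaneous as written.

+0.878 V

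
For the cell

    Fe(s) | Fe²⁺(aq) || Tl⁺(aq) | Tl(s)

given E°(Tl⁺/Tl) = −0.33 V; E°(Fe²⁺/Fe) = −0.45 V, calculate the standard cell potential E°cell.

+0.12 V

By convention the left-hand electrode in cell notation is the anode (oxidation) and the right-hand electrode is the cathode (reduction).
E°cell = E°(right) − E°(left) = −0.33 − (−0.45) = +0.12 V.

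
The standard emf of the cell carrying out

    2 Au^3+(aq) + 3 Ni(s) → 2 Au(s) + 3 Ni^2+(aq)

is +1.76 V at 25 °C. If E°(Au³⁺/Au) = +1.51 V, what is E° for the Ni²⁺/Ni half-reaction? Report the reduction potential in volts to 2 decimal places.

In the reaction as written the Au³⁺/Au couple is reduced (cathode) and Ni²⁺/Ni is oxidized (anode), so E°cell = E°(Au³⁺/Au) − E°(Ni²⁺/Ni).
E°(Ni²⁺/Ni) = E°(cathode) − E°cell = +1.51 − (+1.76) = −0.25 V.

−0.25 V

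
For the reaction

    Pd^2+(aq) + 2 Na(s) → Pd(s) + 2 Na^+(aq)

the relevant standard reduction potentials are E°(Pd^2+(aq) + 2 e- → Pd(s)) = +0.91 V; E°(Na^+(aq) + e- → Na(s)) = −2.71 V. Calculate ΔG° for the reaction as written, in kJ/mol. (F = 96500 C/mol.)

−699 kJ/mol

In the reaction as written Pd^2+(aq) is reduced, so the Pd²⁺/Pd couple is the cathode and Na⁺/Na is the anode.
E°cell = +0.91 − (−2.71) = +3.62 V; balancing electrons gives n = 2.
ΔG° = −nFE°cell = −(2)(96500)(+3.62) J/mol = −699 kJ/mol.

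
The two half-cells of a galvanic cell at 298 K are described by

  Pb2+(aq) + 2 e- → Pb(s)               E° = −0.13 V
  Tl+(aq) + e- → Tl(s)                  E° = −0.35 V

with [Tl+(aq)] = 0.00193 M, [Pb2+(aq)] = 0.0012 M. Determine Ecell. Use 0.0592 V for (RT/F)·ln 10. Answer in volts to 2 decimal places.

+0.29 V

The Pb²⁺/Pb couple has the more positive E°, so it is the cathode; Tl⁺/Tl is the anode.
E°cell = −0.13 − (−0.35) = +0.22 V, with n = 2 electrons transferred.
For the overall reaction Pb2+(aq) + 2 Tl(s) → Pb(s) + 2 Tl+(aq), Q = [Tl+(aq)]^2 / [Pb2+(aq)] = 0.0031, giving log Q = −2.508.
By the Nernst equation, E = +0.22 − (0.0592/2)·(−2.508) = +0.29 V.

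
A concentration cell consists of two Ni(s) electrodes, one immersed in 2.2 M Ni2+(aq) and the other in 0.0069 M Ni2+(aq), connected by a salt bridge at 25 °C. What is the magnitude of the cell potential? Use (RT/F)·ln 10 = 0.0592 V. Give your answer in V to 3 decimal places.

0.074 V

For a concentration cell E°cell = 0, since both electrodes use the same couple.
The compartment with the higher Ni2+(aq) concentration (2.2 M) acts as the cathode; ions are reduced there and produced at the dilute (0.0069 M) anode.
With n = 2, Ecell = −(0.0592/2)·log([dilute]/[conc]) = −(0.0592/2)·log(0.0069/2.2) = +0.074 V.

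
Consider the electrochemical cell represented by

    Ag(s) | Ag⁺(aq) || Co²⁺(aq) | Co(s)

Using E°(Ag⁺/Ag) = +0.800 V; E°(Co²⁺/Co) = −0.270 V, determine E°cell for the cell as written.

By convention the left-hand electrode in cell notation is the anode (oxidation) and the right-hand electrode is the cathode (reduction).
E°cell = E°(right) − E°(left) = −0.270 − (+0.800) = −1.070 V.
The negative sign shows that, as written, the cell would require an external voltage to drive the reaction.

−1.070 V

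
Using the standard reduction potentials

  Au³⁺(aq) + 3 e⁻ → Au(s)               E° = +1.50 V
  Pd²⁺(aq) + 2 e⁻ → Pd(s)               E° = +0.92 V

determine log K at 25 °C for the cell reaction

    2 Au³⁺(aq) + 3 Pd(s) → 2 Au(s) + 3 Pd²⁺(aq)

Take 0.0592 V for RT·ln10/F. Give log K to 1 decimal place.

log K = 58.8

The Au³⁺/Au couple is reduced (cathode); E°cell = +1.50 − (+0.92) = +0.58 V with n = 6.
At equilibrium E = 0, so log K = nE°cell / 0.0592 = (6)(+0.58) / 0.0592 = 58.8.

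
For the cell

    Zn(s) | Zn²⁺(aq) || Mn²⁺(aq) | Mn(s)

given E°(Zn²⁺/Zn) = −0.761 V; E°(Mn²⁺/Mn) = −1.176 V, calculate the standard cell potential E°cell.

−0.415 V

By convention the left-hand electrode in cell notation is the anode (oxidation) and the right-hand electrode is the cathode (reduction).
E°cell = E°(right) − E°(left) = −1.176 − (−0.761) = −0.415 V.
The negative sign shows that, as written, the cell would require an external voltage to drive the reaction.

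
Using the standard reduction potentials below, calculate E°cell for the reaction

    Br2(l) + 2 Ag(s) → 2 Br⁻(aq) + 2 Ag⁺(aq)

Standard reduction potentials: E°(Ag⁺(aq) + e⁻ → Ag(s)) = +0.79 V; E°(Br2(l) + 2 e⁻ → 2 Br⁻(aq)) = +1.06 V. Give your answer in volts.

In the reaction as written, Br2(l) is reduced (cathode) and Ag⁺(aq) is produced by oxidation at the anode.
E°cell = E°(cathode) − E°(anode) = +1.06 − (+0.79) = +0.27 V.
The positive value indicates the reaction is spontaneous as written.

+0.27 V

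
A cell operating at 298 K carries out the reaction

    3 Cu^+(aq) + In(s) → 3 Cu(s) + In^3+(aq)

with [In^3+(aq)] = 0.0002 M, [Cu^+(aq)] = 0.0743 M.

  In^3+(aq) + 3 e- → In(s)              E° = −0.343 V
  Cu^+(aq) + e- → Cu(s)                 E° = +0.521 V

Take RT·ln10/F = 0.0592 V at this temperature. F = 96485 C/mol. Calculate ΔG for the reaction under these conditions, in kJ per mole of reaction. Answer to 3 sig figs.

The standard cell potential is +0.521 − (−0.343) = +0.864 V, with n = 3 electrons in the balanced equation.
Here Q = [In^3+(aq)] / [Cu^+(aq)]^3 = 0.488 (log Q = −0.312), giving E = +0.864 − (0.0592/3)·(−0.312) = +0.8702 V.
ΔG = −nFE = −(3)(96485)(+0.8702) J/mol = −252 kJ/mol.

−252 kJ/mol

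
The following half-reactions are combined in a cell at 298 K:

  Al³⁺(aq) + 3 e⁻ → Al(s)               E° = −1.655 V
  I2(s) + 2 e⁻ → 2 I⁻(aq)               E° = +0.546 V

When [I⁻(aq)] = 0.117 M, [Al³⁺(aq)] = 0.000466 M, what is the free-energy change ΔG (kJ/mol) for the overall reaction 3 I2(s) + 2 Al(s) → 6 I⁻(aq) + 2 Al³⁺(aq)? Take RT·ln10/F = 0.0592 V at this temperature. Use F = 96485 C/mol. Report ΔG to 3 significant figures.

E°cell = +0.546 − (−1.655) = +2.201 V; the balanced reaction transfers n = 6 electrons.
Here Q = [I⁻(aq)]^6·[Al³⁺(aq)]^2 = 5.57×10^−13 (log Q = −12.254), giving E = +2.201 − (0.0592/6)·(−12.254) = +2.3219 V.
Then ΔG = −nFE = −6 × 96485 × +2.3219 J/mol = −1340 kJ/mol.

−1340 kJ/mol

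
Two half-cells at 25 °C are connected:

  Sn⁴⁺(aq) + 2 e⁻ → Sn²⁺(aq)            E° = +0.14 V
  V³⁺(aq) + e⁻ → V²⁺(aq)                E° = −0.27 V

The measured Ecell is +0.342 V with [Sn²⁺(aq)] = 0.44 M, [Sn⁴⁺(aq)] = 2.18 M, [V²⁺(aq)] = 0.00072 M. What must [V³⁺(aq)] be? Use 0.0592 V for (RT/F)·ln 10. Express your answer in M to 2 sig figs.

With Sn⁴⁺/Sn²⁺ at the cathode and V³⁺/V²⁺ at the anode, E°cell = +0.14 − (−0.27) = +0.41 V (n = 2).
Since E = E° − (0.0592/n)·log Q, log Q = n(E° − E)/0.0592 = 2.297.
Balancing electrons gives Sn⁴⁺(aq) + 2 V²⁺(aq) → Sn²⁺(aq) + 2 V³⁺(aq); thus Q = ([Sn²⁺(aq)]·[V³⁺(aq)]^2) / ([Sn⁴⁺(aq)]·[V²⁺(aq)]^2).
Substituting the known concentrations and solving, log [V³⁺(aq)] = −1.647 and [V³⁺(aq)] = 0.023 M.

0.023 M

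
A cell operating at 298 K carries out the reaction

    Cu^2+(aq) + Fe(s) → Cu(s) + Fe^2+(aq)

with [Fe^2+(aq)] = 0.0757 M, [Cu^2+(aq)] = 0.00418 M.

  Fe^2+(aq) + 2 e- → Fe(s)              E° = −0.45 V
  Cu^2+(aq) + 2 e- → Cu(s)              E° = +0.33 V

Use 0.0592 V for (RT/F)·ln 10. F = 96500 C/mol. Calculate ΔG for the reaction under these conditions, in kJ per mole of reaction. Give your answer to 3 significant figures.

−143 kJ/mol

With Cu²⁺/Cu reduced at the cathode, E°cell = +0.33 − (−0.45) = +0.78 V and n = 2.
Here Q = [Fe^2+(aq)] / [Cu^2+(aq)] = 18.1 (log Q = 1.258), giving E = +0.78 − (0.0592/2)·(1.258) = +0.7428 V.
ΔG = −nFE = −(2)(96500)(+0.7428) J/mol = −143 kJ/mol.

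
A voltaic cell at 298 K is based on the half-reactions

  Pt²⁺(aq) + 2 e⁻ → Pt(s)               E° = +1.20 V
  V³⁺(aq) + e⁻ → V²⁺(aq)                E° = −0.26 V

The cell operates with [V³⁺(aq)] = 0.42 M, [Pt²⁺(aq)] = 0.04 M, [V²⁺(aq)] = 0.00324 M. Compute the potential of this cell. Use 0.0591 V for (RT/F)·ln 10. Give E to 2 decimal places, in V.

Pt²⁺/Pt is reduced (cathode, E° = +1.20 V) and V³⁺/V²⁺ is oxidized (anode).
E°cell = +1.20 − (−0.26) = +1.46 V, with n = 2 electrons transferred.
The balanced reaction is Pt²⁺(aq) + 2 V²⁺(aq) → Pt(s) + 2 V³⁺(aq), so Q = [V³⁺(aq)]^2 / ([Pt²⁺(aq)]·[V²⁺(aq)]^2) = 4.2×10^5 and log Q = 5.623.
By the Nernst equation, E = +1.46 − (0.0591/2)·(5.623) = +1.29 V.

+1.29 V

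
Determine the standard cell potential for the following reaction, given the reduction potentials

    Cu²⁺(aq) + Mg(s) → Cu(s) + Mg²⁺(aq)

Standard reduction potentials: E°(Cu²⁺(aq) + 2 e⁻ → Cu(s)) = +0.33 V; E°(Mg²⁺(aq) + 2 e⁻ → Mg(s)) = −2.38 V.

+2.71 V

Cu²⁺(aq) gains electrons, so the Cu²⁺/Cu couple is the cathode; the Mg²⁺/Mg couple is the anode.
E°cell = E°(cathode) − E°(anode) = +0.33 − (−2.38) = +2.71 V.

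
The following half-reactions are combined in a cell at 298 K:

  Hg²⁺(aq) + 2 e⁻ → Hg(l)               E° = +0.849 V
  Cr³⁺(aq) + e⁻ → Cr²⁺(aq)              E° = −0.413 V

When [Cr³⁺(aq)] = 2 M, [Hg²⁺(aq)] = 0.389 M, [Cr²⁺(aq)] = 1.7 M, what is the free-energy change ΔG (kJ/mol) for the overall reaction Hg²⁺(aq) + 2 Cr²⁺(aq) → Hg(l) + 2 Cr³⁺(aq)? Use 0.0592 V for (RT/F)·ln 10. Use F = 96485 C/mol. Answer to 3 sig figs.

−240 kJ/mol

E°cell = +0.849 − (−0.413) = +1.262 V; the balanced reaction transfers n = 2 electrons.
Q = [Cr³⁺(aq)]^2 / ([Hg²⁺(aq)]·[Cr²⁺(aq)]^2) = 3.56, so log Q = 0.551 and E = +1.262 − (0.0592/2)(0.551) = +1.2457 V.
Then ΔG = −nFE = −2 × 96485 × +1.2457 J/mol = −240 kJ/mol.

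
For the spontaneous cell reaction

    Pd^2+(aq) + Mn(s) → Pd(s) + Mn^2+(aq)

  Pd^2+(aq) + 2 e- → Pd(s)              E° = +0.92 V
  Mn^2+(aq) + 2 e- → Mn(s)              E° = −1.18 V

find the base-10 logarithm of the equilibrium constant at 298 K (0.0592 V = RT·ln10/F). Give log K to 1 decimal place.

The Pd²⁺/Pd couple is reduced (cathode); E°cell = +0.92 − (−1.18) = +2.10 V with n = 2.
At equilibrium E = 0, so log K = nE°cell / 0.0592 = (2)(+2.10) / 0.0592 = 70.9.

log K = 70.9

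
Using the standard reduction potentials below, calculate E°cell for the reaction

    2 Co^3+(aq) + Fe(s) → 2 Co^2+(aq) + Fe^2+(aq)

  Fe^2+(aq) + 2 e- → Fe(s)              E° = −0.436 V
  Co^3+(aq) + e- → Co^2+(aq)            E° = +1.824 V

Co^3+(aq) gains electrons, so the Co³⁺/Co²⁺ couple is the cathode; the Fe²⁺/Fe couple is the anode.
E°cell = E°(cathode) − E°(anode) = +1.824 − (−0.436) = +2.260 V.
The positive value indicates the reaction is spontaneous as written.

+2.260 V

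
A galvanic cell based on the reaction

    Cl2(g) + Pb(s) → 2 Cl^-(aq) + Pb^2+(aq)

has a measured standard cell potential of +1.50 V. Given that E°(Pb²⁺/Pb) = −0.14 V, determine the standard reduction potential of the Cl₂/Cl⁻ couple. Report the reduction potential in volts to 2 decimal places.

In the reaction as written the Cl₂/Cl⁻ couple is reduced (cathode) and Pb²⁺/Pb is oxidized (anode), so E°cell = E°(Cl₂/Cl⁻) − E°(Pb²⁺/Pb).
E°(Cl₂/Cl⁻) = E°cell + E°(anode) = +1.50 + (−0.14) = +1.36 V.

+1.36 V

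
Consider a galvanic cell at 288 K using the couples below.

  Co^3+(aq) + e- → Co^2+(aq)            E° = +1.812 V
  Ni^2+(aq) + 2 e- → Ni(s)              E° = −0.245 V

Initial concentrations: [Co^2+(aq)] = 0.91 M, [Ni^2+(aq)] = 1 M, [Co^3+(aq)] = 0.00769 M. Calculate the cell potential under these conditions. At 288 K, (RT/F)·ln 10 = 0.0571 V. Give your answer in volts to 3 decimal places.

Since E°(Co³⁺/Co²⁺) > E°(Ni²⁺/Ni), Co³⁺/Co²⁺ serves as the cathode.
E°cell = +1.812 − (−0.245) = +2.057 V, with n = 2 electrons transferred.
For the overall reaction 2 Co^3+(aq) + Ni(s) → 2 Co^2+(aq) + Ni^2+(aq), Q = ([Co^2+(aq)]^2·[Ni^2+(aq)]) / [Co^3+(aq)]^2 = 1.4×10^4, giving log Q = 4.146.
E = E° − (0.0571/n)·log Q = +2.057 − (0.0571/2)(4.146) = +1.939 V.

+1.939 V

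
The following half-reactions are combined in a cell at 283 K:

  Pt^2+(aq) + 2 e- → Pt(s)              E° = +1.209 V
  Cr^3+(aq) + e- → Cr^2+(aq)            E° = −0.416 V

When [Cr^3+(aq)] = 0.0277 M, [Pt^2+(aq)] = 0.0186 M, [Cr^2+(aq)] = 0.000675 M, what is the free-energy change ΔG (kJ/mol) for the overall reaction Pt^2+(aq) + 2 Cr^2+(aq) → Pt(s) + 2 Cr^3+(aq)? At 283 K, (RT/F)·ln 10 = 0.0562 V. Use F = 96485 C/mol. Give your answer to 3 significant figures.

The standard cell potential is +1.209 − (−0.416) = +1.625 V, with n = 2 electrons in the balanced equation.
The reaction quotient is [Cr^3+(aq)]^2 / ([Pt^2+(aq)]·[Cr^2+(aq)]^2) = 9.05×10^4; by Nernst, E = +1.625 − (0.0562/2)(4.957) = +1.4857 V.
ΔG = −nFE = −(2)(96485)(+1.4857) J/mol = −287 kJ/mol.

−287 kJ/mol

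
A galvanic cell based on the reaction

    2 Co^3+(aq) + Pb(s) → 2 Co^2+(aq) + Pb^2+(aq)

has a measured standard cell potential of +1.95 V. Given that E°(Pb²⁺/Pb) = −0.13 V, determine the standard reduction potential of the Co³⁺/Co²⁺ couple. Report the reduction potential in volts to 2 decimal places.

+1.82 V

In the reaction as written the Co³⁺/Co²⁺ couple is reduced (cathode) and Pb²⁺/Pb is oxidized (anode), so E°cell = E°(Co³⁺/Co²⁺) − E°(Pb²⁺/Pb).
E°(Co³⁺/Co²⁺) = E°cell + E°(anode) = +1.95 + (−0.13) = +1.82 V.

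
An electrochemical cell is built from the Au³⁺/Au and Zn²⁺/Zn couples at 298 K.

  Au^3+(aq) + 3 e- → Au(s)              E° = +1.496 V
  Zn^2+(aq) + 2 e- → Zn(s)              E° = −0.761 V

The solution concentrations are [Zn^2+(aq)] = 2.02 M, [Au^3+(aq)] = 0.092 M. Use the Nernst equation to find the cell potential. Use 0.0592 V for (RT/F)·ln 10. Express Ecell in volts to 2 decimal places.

+2.23 V

Since E°(Au³⁺/Au) > E°(Zn²⁺/Zn), Au³⁺/Au serves as the cathode.
E°cell = +1.496 − (−0.761) = +2.257 V, with n = 6 electrons transferred.
Balancing gives 2 Au^3+(aq) + 3 Zn(s) → 2 Au(s) + 3 Zn^2+(aq); hence Q = [Zn^2+(aq)]^3 / [Au^3+(aq)]^2 = 974 (log Q = 2.988).
Applying E = E° − (RT ln10/nF)·log Q gives +2.257 − (0.0592/6)(2.988) = +2.23 V.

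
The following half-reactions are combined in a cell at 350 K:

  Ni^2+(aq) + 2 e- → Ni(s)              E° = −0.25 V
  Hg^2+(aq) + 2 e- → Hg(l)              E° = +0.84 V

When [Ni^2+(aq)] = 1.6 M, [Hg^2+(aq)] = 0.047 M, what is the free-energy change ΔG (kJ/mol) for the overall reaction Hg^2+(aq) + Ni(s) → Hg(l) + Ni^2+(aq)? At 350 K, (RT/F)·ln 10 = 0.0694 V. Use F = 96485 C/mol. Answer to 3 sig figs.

E°cell = +0.84 − (−0.25) = +1.09 V; the balanced reaction transfers n = 2 electrons.
Here Q = [Ni^2+(aq)] / [Hg^2+(aq)] = 34 (log Q = 1.532), giving E = +1.09 − (0.0694/2)·(1.532) = +1.0368 V.
ΔG = −nFE = −(2)(96485)(+1.0368) J/mol = −200 kJ/mol.

−200 kJ/mol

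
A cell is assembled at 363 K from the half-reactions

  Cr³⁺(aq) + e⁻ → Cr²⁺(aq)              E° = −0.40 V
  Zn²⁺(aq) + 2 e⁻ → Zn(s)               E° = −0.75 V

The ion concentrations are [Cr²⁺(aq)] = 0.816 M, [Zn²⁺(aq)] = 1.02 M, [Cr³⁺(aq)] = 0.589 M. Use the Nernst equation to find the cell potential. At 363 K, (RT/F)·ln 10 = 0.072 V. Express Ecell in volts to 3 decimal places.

+0.339 V

Since E°(Cr³⁺/Cr²⁺) > E°(Zn²⁺/Zn), Cr³⁺/Cr²⁺ serves as the cathode.
E°cell = E°cat − E°an = −0.40 − (−0.75) = +0.35 V; n = 2.
For the overall reaction 2 Cr³⁺(aq) + Zn(s) → 2 Cr²⁺(aq) + Zn²⁺(aq), Q = ([Cr²⁺(aq)]^2·[Zn²⁺(aq)]) / [Cr³⁺(aq)]^2 = 1.96, giving log Q = 0.292.
Applying E = E° − (RT ln10/nF)·log Q gives +0.35 − (0.072/2)(0.292) = +0.339 V.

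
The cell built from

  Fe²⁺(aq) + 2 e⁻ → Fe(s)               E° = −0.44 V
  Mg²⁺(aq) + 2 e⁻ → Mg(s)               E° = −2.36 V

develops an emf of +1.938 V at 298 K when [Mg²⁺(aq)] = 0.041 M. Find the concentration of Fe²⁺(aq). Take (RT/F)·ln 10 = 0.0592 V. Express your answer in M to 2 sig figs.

With Fe²⁺/Fe at the cathode and Mg²⁺/Mg at the anode, E°cell = −0.44 − (−2.36) = +1.92 V (n = 2).
Rearranging E = E° − (0.0592/n)·log Q gives log Q = 2(+1.92 − (+1.938))/0.0592 = −0.608.
Balancing electrons gives Fe²⁺(aq) + Mg(s) → Fe(s) + Mg²⁺(aq); thus Q = [Mg²⁺(aq)] / [Fe²⁺(aq)].
Substituting the known concentrations and solving, log [Fe²⁺(aq)] = −0.779 and [Fe²⁺(aq)] = 0.17 M.

0.17 M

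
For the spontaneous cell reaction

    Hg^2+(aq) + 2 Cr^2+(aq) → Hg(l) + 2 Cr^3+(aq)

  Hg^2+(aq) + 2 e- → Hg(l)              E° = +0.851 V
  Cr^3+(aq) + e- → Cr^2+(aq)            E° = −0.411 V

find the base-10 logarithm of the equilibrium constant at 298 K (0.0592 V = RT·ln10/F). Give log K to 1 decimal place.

log K = 42.6

The Hg²⁺/Hg couple is reduced (cathode); E°cell = +0.851 − (−0.411) = +1.262 V with n = 2.
At equilibrium E = 0, so log K = nE°cell / 0.0592 = (2)(+1.262) / 0.0592 = 42.6.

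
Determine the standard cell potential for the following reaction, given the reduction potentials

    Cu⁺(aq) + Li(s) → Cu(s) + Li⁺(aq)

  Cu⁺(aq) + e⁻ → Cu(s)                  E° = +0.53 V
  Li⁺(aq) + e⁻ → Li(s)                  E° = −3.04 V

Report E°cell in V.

+3.57 V

Cu⁺(aq) gains electrons, so the Cu⁺/Cu couple is the cathode; the Li⁺/Li couple is the anode.
E°cell = E°(cathode) − E°(anode) = +0.53 − (−3.04) = +3.57 V.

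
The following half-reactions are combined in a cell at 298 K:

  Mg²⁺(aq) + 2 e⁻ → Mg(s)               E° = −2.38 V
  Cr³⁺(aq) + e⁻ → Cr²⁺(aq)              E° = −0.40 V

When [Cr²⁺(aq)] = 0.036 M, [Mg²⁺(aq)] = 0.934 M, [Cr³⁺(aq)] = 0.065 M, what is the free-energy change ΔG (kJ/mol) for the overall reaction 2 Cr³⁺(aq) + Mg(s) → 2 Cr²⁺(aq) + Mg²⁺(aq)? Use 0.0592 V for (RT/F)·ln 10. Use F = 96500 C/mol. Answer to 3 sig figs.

−385 kJ/mol

E°cell = −0.40 − (−2.38) = +1.98 V; the balanced reaction transfers n = 2 electrons.
Q = ([Cr²⁺(aq)]^2·[Mg²⁺(aq)]) / [Cr³⁺(aq)]^2 = 0.287, so log Q = −0.543 and E = +1.98 − (0.0592/2)(−0.543) = +1.9961 V.
Then ΔG = −nFE = −2 × 96500 × +1.9961 J/mol = −385 kJ/mol.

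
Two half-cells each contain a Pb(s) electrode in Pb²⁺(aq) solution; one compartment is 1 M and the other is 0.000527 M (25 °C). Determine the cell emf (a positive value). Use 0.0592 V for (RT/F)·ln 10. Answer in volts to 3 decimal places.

For a concentration cell E°cell = 0, since both electrodes use the same couple.
The compartment with the higher Pb²⁺(aq) concentration (1 M) acts as the cathode; ions are reduced there and produced at the dilute (0.000527 M) anode.
With n = 2, Ecell = −(0.0592/2)·log([dilute]/[conc]) = −(0.0592/2)·log(0.000527/1) = +0.097 V.

0.097 V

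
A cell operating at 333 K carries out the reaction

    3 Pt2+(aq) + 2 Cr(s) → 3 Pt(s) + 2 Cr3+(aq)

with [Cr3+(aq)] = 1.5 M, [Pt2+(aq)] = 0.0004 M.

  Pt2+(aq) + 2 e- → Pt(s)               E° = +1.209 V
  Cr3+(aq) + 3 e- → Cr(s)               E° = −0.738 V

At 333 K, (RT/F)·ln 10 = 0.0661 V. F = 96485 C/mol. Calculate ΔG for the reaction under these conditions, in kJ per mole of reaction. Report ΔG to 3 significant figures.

With Pt²⁺/Pt reduced at the cathode, E°cell = +1.209 − (−0.738) = +1.947 V and n = 6.
The reaction quotient is [Cr3+(aq)]^2 / [Pt2+(aq)]^3 = 3.52×10^10; by Nernst, E = +1.947 − (0.0661/6)(10.546) = +1.8308 V.
ΔG = −nFE = −(6)(96485)(+1.8308) J/mol = −1060 kJ/mol.

−1060 kJ/mol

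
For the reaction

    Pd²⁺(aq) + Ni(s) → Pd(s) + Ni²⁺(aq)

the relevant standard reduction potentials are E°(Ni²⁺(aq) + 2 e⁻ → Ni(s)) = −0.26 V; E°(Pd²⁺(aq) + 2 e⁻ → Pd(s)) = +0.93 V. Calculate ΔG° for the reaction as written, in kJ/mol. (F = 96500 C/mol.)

In the reaction as written Pd²⁺(aq) is reduced, so the Pd²⁺/Pd couple is the cathode and Ni²⁺/Ni is the anode.
E°cell = +0.93 − (−0.26) = +1.19 V; balancing electrons gives n = 2.
ΔG° = −nFE°cell = −(2)(96500)(+1.19) J/mol = −230 kJ/mol.

−230 kJ/mol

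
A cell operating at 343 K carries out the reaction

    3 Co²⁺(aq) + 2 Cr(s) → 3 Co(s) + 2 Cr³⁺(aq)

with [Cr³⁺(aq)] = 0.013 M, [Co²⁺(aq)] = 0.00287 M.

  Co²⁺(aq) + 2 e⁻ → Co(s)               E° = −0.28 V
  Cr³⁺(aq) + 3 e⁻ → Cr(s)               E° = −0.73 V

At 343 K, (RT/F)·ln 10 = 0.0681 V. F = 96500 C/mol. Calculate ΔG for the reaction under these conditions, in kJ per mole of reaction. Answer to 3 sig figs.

The standard cell potential is −0.28 − (−0.73) = +0.45 V, with n = 6 electrons in the balanced equation.
Here Q = [Cr³⁺(aq)]^2 / [Co²⁺(aq)]^3 = 7.15×10^3 (log Q = 3.854), giving E = +0.45 − (0.0681/6)·(3.854) = +0.4063 V.
Finally ΔG = −nFE = −(6)(96500 C/mol)(+0.4063 V) = −235 kJ/mol.

−235 kJ/mol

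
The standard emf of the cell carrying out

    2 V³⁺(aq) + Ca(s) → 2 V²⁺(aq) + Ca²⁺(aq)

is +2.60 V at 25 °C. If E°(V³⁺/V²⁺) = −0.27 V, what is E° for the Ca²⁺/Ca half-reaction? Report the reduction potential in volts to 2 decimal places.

In the reaction as written the V³⁺/V²⁺ couple is reduced (cathode) and Ca²⁺/Ca is oxidized (anode), so E°cell = E°(V³⁺/V²⁺) − E°(Ca²⁺/Ca).
E°(Ca²⁺/Ca) = E°(cathode) − E°cell = −0.27 − (+2.60) = −2.87 V.

−2.87 V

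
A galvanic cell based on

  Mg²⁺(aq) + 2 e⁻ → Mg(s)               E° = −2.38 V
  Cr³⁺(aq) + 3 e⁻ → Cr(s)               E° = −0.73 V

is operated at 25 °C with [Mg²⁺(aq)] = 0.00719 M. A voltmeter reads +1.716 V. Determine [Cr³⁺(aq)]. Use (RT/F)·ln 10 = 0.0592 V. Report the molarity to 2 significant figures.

1.3 M

The Cr³⁺/Cr couple has the larger reduction potential, so it is the cathode: E°cell = −0.73 − (−2.38) = +1.65 V and n = 6.
Since E = E° − (0.0592/n)·log Q, log Q = n(E° − E)/0.0592 = −6.689.
The balanced reaction is 2 Cr³⁺(aq) + 3 Mg(s) → 2 Cr(s) + 3 Mg²⁺(aq), so Q = [Mg²⁺(aq)]^3 / [Cr³⁺(aq)]^2.
Substituting the known concentrations and solving, log [Cr³⁺(aq)] = 0.130 and [Cr³⁺(aq)] = 1.3 M.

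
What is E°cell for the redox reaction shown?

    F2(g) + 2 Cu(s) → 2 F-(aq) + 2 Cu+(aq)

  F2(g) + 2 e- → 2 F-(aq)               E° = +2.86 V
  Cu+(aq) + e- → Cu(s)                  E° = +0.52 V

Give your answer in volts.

F2(g) gains electrons, so the F₂/F⁻ couple is the cathode; the Cu⁺/Cu couple is the anode.
E°cell = E°(cathode) − E°(anode) = +2.86 − (+0.52) = +2.34 V.

+2.34 V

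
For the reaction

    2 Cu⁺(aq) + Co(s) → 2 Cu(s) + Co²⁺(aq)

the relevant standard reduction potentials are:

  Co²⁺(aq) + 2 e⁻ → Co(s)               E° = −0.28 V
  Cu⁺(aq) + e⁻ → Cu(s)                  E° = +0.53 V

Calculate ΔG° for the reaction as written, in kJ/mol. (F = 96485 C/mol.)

−156 kJ/mol

In the reaction as written Cu⁺(aq) is reduced, so the Cu⁺/Cu couple is the cathode and Co²⁺/Co is the anode.
E°cell = +0.53 − (−0.28) = +0.81 V; balancing electrons gives n = 2.
ΔG° = −nFE°cell = −(2)(96485)(+0.81) J/mol = −156 kJ/mol.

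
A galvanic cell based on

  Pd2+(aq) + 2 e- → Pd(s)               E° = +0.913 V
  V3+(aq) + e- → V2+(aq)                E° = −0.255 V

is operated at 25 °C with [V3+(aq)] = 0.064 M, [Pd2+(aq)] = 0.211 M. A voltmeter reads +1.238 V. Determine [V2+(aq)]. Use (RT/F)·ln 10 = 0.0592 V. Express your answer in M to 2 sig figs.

2.1 M

The Pd²⁺/Pd couple has the larger reduction potential, so it is the cathode: E°cell = +0.913 − (−0.255) = +1.168 V and n = 2.
Since E = E° − (0.0592/n)·log Q, log Q = n(E° − E)/0.0592 = −2.365.
For Pd2+(aq) + 2 V2+(aq) → Pd(s) + 2 V3+(aq), the reaction quotient is Q = [V3+(aq)]^2 / ([Pd2+(aq)]·[V2+(aq)]^2).
Substituting the known concentrations and solving, log [V2+(aq)] = 0.327 and [V2+(aq)] = 2.1 M.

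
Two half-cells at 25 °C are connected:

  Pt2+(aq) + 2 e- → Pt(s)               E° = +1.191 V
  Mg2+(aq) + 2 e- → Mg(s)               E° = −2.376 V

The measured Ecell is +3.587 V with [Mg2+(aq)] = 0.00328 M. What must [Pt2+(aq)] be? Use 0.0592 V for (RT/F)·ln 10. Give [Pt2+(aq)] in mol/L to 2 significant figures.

With Pt²⁺/Pt at the cathode and Mg²⁺/Mg at the anode, E°cell = +1.191 − (−2.376) = +3.567 V (n = 2).
From the Nernst equation, log Q = n(E° − E)/0.0592 = 2·(+3.567 − (+3.587))/0.0592 = −0.676.
The balanced reaction is Pt2+(aq) + Mg(s) → Pt(s) + Mg2+(aq), so Q = [Mg2+(aq)] / [Pt2+(aq)].
Solving for the unknown gives log [Pt2+(aq)] = −1.808, so [Pt2+(aq)] ≈ 0.016 M.

0.016 M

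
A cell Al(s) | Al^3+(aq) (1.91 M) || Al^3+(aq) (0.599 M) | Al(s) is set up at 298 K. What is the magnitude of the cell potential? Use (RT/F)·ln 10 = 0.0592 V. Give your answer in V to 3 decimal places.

For a concentration cell E°cell = 0, since both electrodes use the same couple.
The compartment with the higher Al^3+(aq) concentration (1.91 M) acts as the cathode; ions are reduced there and produced at the dilute (0.599 M) anode.
With n = 3, Ecell = −(0.0592/3)·log([dilute]/[conc]) = −(0.0592/3)·log(0.599/1.91) = +0.010 V.

0.010 V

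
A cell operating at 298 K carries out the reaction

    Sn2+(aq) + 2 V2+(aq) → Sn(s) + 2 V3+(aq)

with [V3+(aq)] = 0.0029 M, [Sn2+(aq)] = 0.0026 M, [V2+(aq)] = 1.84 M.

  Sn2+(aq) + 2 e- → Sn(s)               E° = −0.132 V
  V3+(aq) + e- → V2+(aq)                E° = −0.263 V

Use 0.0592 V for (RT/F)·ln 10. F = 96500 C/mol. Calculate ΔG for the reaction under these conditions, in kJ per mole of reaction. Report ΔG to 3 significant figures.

E°cell = −0.132 − (−0.263) = +0.131 V; the balanced reaction transfers n = 2 electrons.
The reaction quotient is [V3+(aq)]^2 / ([Sn2+(aq)]·[V2+(aq)]^2) = 0.000955; by Nernst, E = +0.131 − (0.0592/2)(−3.020) = +0.2204 V.
Then ΔG = −nFE = −2 × 96500 × +0.2204 J/mol = −42.5 kJ/mol.

−42.5 kJ/mol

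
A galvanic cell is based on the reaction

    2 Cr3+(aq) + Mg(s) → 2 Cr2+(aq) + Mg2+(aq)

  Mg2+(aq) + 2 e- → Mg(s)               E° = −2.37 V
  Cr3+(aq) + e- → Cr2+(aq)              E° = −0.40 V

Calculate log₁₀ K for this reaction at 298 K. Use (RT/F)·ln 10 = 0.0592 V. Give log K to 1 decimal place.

The Cr³⁺/Cr²⁺ couple is reduced (cathode); E°cell = −0.40 − (−2.37) = +1.97 V with n = 2.
At equilibrium E = 0, so log K = nE°cell / 0.0592 = (2)(+1.97) / 0.0592 = 66.6.

log K = 66.6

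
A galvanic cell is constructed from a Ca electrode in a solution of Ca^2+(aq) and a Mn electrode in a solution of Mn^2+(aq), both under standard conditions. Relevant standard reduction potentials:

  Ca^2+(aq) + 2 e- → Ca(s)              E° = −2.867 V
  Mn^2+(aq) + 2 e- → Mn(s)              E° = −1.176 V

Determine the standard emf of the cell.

+1.691 V

Of the two couples in this cell, the one with the more positive reduction potential is reduced at the cathode: here that is Mn²⁺/Mn (−1.176 V); Ca²⁺/Ca (−2.867 V) is the anode.
E°cell = E°(cathode) − E°(anode) = −1.176 − (−2.867) = +1.691 V.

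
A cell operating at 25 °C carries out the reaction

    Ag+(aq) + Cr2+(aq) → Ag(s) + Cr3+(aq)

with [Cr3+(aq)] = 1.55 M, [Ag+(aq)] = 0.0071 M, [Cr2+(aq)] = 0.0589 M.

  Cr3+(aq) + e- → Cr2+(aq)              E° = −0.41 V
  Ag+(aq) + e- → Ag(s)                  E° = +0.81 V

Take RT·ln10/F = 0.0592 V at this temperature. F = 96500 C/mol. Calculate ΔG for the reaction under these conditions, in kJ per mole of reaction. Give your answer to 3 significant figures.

−97.3 kJ/mol

E°cell = +0.81 − (−0.41) = +1.22 V; the balanced reaction transfers n = 1 electron.
Here Q = [Cr3+(aq)] / ([Ag+(aq)]·[Cr2+(aq)]) = 3.71×10^3 (log Q = 3.569), giving E = +1.22 − (0.0592/1)·(3.569) = +1.0087 V.
Then ΔG = −nFE = −1 × 96500 × +1.0087 J/mol = −97.3 kJ/mol.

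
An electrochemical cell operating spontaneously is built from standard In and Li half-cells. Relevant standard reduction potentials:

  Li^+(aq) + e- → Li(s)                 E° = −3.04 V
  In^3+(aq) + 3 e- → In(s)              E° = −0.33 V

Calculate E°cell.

+2.71 V

Of the two couples in this cell, the one with the more positive reduction potential is reduced at the cathode: here that is In³⁺/In (−0.33 V); Li⁺/Li (−3.04 V) is the anode.
E°cell = E°(cathode) − E°(anode) = −0.33 − (−3.04) = +2.71 V.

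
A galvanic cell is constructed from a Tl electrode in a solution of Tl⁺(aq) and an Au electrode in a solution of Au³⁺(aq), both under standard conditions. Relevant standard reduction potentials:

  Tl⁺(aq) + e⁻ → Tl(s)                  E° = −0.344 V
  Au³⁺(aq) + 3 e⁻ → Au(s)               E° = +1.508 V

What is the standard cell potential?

Of the two couples in this cell, the one with the more positive reduction potential is reduced at the cathode: here that is Au³⁺/Au (+1.508 V); Tl⁺/Tl (−0.344 V) is the anode.
E°cell = E°(cathode) − E°(anode) = +1.508 − (−0.344) = +1.852 V.

+1.852 V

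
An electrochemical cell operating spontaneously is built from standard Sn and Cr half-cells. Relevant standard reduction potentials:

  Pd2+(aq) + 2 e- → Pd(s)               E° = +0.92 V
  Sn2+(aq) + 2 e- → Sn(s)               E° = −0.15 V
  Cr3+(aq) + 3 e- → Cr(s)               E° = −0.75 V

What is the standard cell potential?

Of the two couples in this cell, the one with the more positive reduction potential is reduced at the cathode: here that is Sn²⁺/Sn (−0.15 V); Cr³⁺/Cr (−0.75 V) is the anode.
E°cell = E°(cathode) − E°(anode) = −0.15 − (−0.75) = +0.60 V.

+0.60 V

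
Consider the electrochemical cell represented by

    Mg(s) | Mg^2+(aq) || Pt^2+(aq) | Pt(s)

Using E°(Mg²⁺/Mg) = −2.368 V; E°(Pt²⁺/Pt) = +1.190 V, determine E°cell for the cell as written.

+3.558 V

By convention the left-hand electrode in cell notation is the anode (oxidation) and the right-hand electrode is the cathode (reduction).
E°cell = E°(right) − E°(left) = +1.190 − (−2.368) = +3.558 V.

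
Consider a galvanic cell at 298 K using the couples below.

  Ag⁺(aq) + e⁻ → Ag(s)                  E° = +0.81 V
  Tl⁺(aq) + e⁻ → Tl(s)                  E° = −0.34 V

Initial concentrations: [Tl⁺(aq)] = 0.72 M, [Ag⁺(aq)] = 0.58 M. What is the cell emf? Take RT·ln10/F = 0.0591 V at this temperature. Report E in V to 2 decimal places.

+1.14 V

Since E°(Ag⁺/Ag) > E°(Tl⁺/Tl), Ag⁺/Ag serves as the cathode.
E°cell = E°cat − E°an = +0.81 − (−0.34) = +1.15 V; n = 1.
For the overall reaction Ag⁺(aq) + Tl(s) → Ag(s) + Tl⁺(aq), Q = [Tl⁺(aq)] / [Ag⁺(aq)] = 1.24, giving log Q = 0.094.
E = E° − (0.0591/n)·log Q = +1.15 − (0.0591/1)(0.094) = +1.14 V.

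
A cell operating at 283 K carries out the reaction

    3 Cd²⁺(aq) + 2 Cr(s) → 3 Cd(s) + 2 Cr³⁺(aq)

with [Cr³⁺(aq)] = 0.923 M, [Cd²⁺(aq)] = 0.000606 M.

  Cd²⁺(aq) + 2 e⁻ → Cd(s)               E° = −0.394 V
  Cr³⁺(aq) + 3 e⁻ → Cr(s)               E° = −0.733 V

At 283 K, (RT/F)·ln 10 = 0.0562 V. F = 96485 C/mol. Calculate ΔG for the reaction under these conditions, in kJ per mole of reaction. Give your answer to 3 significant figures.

E°cell = −0.394 − (−0.733) = +0.339 V; the balanced reaction transfers n = 6 electrons.
Here Q = [Cr³⁺(aq)]^2 / [Cd²⁺(aq)]^3 = 3.83×10^9 (log Q = 9.583), giving E = +0.339 − (0.0562/6)·(9.583) = +0.2492 V.
ΔG = −nFE = −(6)(96485)(+0.2492) J/mol = −144 kJ/mol.

−144 kJ/mol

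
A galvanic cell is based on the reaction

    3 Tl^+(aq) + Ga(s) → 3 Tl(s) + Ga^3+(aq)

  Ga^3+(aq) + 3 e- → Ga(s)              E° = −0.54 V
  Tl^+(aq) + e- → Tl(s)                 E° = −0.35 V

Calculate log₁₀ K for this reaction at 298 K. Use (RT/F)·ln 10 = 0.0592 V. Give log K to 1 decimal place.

log K = 9.6

The Tl⁺/Tl couple is reduced (cathode); E°cell = −0.35 − (−0.54) = +0.19 V with n = 3.
At equilibrium E = 0, so log K = nE°cell / 0.0592 = (3)(+0.19) / 0.0592 = 9.6.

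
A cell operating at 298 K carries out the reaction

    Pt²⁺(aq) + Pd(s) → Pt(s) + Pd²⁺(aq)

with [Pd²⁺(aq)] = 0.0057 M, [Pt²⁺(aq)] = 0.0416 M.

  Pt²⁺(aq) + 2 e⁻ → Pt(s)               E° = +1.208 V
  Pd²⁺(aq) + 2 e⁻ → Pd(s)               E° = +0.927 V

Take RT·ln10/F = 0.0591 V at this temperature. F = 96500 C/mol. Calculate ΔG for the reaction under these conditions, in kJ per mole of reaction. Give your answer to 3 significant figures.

−59.2 kJ/mol

The standard cell potential is +1.208 − (+0.927) = +0.281 V, with n = 2 electrons in the balanced equation.
The reaction quotient is [Pd²⁺(aq)] / [Pt²⁺(aq)] = 0.137; by Nernst, E = +0.281 − (0.0591/2)(−0.863) = +0.3065 V.
ΔG = −nFE = −(2)(96500)(+0.3065) J/mol = −59.2 kJ/mol.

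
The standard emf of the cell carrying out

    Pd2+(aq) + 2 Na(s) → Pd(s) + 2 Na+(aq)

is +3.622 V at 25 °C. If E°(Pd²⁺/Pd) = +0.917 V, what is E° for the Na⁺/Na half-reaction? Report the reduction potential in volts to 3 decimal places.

In the reaction as written the Pd²⁺/Pd couple is reduced (cathode) and Na⁺/Na is oxidized (anode), so E°cell = E°(Pd²⁺/Pd) − E°(Na⁺/Na).
E°(Na⁺/Na) = E°(cathode) − E°cell = +0.917 − (+3.622) = −2.705 V.

−2.705 V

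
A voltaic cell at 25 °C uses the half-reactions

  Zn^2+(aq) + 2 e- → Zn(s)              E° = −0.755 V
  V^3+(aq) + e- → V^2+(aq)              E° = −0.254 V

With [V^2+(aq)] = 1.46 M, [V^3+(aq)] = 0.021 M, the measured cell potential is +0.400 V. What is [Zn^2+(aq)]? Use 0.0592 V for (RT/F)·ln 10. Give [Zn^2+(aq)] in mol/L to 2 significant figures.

V³⁺/V²⁺ is the cathode (higher E°); E°cell = −0.254 − (−0.755) = +0.501 V with n = 2.
Since E = E° − (0.0592/n)·log Q, log Q = n(E° − E)/0.0592 = 3.412.
For 2 V^3+(aq) + Zn(s) → 2 V^2+(aq) + Zn^2+(aq), the reaction quotient is Q = ([V^2+(aq)]^2·[Zn^2+(aq)]) / [V^3+(aq)]^2.
Substituting the known concentrations and solving, log [Zn^2+(aq)] = −0.272 and [Zn^2+(aq)] = 0.53 M.

0.53 M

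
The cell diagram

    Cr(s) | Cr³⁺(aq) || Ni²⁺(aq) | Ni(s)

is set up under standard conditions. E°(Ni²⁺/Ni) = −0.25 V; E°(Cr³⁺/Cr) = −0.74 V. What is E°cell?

+0.49 V

By convention the left-hand electrode in cell notation is the anode (oxidation) and the right-hand electrode is the cathode (reduction).
E°cell = E°(right) − E°(left) = −0.25 − (−0.74) = +0.49 V.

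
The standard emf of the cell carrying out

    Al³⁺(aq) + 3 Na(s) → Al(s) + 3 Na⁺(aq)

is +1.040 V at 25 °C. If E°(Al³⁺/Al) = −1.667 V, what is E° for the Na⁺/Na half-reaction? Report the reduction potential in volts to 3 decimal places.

−2.707 V

In the reaction as written the Al³⁺/Al couple is reduced (cathode) and Na⁺/Na is oxidized (anode), so E°cell = E°(Al³⁺/Al) − E°(Na⁺/Na).
E°(Na⁺/Na) = E°(cathode) − E°cell = −1.667 − (+1.040) = −2.707 V.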